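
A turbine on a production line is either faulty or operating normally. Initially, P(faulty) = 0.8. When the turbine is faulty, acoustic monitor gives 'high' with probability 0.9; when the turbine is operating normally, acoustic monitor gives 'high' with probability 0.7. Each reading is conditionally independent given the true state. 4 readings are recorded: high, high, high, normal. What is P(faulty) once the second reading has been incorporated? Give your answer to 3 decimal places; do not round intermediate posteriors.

Apply Bayes' rule sequentially, carrying P(faulty) forward.
After 'high': P(faulty) = 0.9·0.8000 / (0.9·0.8000 + 0.7·0.2000) ≈ 0.8372
After 'high': P(faulty) = 0.9·0.8372 / (0.9·0.8372 + 0.7·0.1628) ≈ 0.8686

0.869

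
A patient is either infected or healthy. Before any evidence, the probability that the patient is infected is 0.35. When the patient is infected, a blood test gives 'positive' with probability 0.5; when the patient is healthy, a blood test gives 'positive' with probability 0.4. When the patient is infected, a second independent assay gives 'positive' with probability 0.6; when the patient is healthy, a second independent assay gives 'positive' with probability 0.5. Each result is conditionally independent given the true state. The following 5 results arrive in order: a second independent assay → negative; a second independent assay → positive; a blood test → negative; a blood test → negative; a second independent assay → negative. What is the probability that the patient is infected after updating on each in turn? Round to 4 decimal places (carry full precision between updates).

0.2231

After a second independent assay='negative': P(infected) = 0.4·0.3500 / (0.4·0.3500 + 0.5·0.6500) ≈ 0.3011
After a second independent assay='positive': P(infected) = 0.6·0.3011 / (0.6·0.3011 + 0.5·0.6989) ≈ 0.3408
After a blood test='negative': P(infected) = 0.5·0.3408 / (0.5·0.3408 + 0.6·0.6592) ≈ 0.3011
After a blood test='negative': P(infected) = 0.5·0.3011 / (0.5·0.3011 + 0.6·0.6989) ≈ 0.2642
After a second independent assay='negative': P(infected) = 0.4·0.2642 / (0.4·0.2642 + 0.5·0.7358) ≈ 0.2231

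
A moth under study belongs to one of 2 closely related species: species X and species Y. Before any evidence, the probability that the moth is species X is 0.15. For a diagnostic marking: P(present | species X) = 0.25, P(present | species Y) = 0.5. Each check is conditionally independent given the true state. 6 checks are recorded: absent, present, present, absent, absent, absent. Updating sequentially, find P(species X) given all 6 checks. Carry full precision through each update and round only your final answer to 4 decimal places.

After 'absent': P(species X) = 0.75·0.1500 / (0.75·0.1500 + 0.5·0.8500) ≈ 0.2093
After 'present': P(species X) = 0.25·0.2093 / (0.25·0.2093 + 0.5·0.7907) ≈ 0.1169
After 'present': P(species X) = 0.25·0.1169 / (0.25·0.1169 + 0.5·0.8831) ≈ 0.0621
After 'absent': P(species X) = 0.75·0.0621 / (0.75·0.0621 + 0.5·0.9379) ≈ 0.0903
After 'absent': P(species X) = 0.75·0.0903 / (0.75·0.0903 + 0.5·0.9097) ≈ 0.1296
After 'absent': P(species X) = 0.75·0.1296 / (0.75·0.1296 + 0.5·0.8704) ≈ 0.1826

0.1826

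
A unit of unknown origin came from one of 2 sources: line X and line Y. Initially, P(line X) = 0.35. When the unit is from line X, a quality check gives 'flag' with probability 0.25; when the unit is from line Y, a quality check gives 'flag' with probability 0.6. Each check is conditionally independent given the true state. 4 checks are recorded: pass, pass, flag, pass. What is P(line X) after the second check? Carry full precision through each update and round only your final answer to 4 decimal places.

0.6543

After 'pass': P(line X) = 0.75·0.3500 / (0.75·0.3500 + 0.4·0.6500) ≈ 0.5024
After 'pass': P(line X) = 0.75·0.5024 / (0.75·0.5024 + 0.4·0.4976) ≈ 0.6543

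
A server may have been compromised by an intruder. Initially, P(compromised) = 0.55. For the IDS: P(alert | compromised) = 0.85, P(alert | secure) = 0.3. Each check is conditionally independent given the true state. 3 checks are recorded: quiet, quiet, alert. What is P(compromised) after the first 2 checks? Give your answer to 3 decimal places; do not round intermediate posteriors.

After 'quiet': P(compromised) = 0.15·0.5500 / (0.15·0.5500 + 0.7·0.4500) ≈ 0.2075
After 'quiet': P(compromised) = 0.15·0.2075 / (0.15·0.2075 + 0.7·0.7925) ≈ 0.0531

0.053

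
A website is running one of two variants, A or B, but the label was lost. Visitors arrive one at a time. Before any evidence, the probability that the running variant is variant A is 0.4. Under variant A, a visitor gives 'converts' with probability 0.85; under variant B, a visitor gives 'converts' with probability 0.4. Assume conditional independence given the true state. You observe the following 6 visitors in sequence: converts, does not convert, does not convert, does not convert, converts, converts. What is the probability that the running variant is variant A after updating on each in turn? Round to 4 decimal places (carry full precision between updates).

0.0909

Each posterior becomes the prior for the next update.
After 'converts': P(A) = 0.85·0.4000 / (0.85·0.4000 + 0.4·0.6000) ≈ 0.5862
After 'does not convert': P(A) = 0.15·0.5862 / (0.15·0.5862 + 0.6·0.4138) ≈ 0.2615
After 'does not convert': P(A) = 0.15·0.2615 / (0.15·0.2615 + 0.6·0.7385) ≈ 0.0813
After 'does not convert': P(A) = 0.15·0.0813 / (0.15·0.0813 + 0.6·0.9187) ≈ 0.0217
After 'converts': P(A) = 0.85·0.0217 / (0.85·0.0217 + 0.4·0.9783) ≈ 0.0449
After 'converts': P(A) = 0.85·0.0449 / (0.85·0.0449 + 0.4·0.9551) ≈ 0.0909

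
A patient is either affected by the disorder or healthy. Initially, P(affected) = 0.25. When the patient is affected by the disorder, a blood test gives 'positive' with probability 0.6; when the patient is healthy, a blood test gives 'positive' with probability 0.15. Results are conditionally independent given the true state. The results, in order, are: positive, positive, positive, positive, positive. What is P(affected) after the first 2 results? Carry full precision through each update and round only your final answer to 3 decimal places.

0.842

Each posterior becomes the prior for the next update.
After 'positive': P(affected) = 0.6·0.2500 / (0.6·0.2500 + 0.15·0.7500) ≈ 0.5714
After 'positive': P(affected) = 0.6·0.5714 / (0.6·0.5714 + 0.15·0.4286) ≈ 0.8421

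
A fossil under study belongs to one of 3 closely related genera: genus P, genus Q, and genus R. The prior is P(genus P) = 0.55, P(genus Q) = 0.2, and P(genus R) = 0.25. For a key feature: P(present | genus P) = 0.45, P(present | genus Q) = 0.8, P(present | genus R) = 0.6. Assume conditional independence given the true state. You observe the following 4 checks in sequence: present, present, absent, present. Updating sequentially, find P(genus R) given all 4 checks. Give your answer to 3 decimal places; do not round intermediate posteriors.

0.310

Apply Bayes' rule sequentially, carrying P(genus R) forward.
After 'present': normaliser = 0.45·0.5500 + 0.8·0.2000 + 0.6·0.2500; P(genus P) ≈ 0.4439, P(genus Q) ≈ 0.2870, P(genus R) ≈ 0.2691
After 'present': normaliser = 0.45·0.4439 + 0.8·0.2870 + 0.6·0.2691; P(genus P) ≈ 0.3381, P(genus Q) ≈ 0.3886, P(genus R) ≈ 0.2732
After 'absent': normaliser = 0.55·0.3381 + 0.2·0.3886 + 0.4·0.2732; P(genus P) ≈ 0.4986, P(genus Q) ≈ 0.2084, P(genus R) ≈ 0.2930
After 'present': normaliser = 0.45·0.4986 + 0.8·0.2084 + 0.6·0.2930; P(genus P) ≈ 0.3958, P(genus Q) ≈ 0.2941, P(genus R) ≈ 0.3101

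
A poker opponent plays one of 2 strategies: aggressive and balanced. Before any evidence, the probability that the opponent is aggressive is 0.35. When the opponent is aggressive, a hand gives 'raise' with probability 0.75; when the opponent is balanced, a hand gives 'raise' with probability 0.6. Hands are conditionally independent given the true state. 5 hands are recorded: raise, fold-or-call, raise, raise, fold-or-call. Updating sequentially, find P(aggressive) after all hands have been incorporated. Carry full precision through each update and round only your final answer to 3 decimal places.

Apply Bayes' rule sequentially, carrying P(aggressive) forward.
After 'raise': P(aggressive) = 0.75·0.3500 / (0.75·0.3500 + 0.6·0.6500) ≈ 0.4023
After 'fold-or-call': P(aggressive) = 0.25·0.4023 / (0.25·0.4023 + 0.4·0.5977) ≈ 0.2961
After 'raise': P(aggressive) = 0.75·0.2961 / (0.75·0.2961 + 0.6·0.7039) ≈ 0.3446
After 'raise': P(aggressive) = 0.75·0.3446 / (0.75·0.3446 + 0.6·0.6554) ≈ 0.3966
After 'fold-or-call': P(aggressive) = 0.25·0.3966 / (0.25·0.3966 + 0.4·0.6034) ≈ 0.2912

0.291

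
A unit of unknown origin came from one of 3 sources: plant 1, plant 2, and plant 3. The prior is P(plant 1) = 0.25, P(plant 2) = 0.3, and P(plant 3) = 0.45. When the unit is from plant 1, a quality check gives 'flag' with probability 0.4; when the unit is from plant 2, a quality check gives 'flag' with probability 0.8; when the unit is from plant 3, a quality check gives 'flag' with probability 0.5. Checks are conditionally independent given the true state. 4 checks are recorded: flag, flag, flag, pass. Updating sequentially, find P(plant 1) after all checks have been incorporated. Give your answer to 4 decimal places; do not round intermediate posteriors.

0.1403

After 'flag': normaliser = 0.4·0.2500 + 0.8·0.3000 + 0.5·0.4500; P(plant 1) ≈ 0.1770, P(plant 2) ≈ 0.4248, P(plant 3) ≈ 0.3982
After 'flag': normaliser = 0.4·0.1770 + 0.8·0.4248 + 0.5·0.3982; P(plant 1) ≈ 0.1161, P(plant 2) ≈ 0.5573, P(plant 3) ≈ 0.3266
After 'flag': normaliser = 0.4·0.1161 + 0.8·0.5573 + 0.5·0.3266; P(plant 1) ≈ 0.0708, P(plant 2) ≈ 0.6801, P(plant 3) ≈ 0.2491
After 'pass': normaliser = 0.6·0.0708 + 0.2·0.6801 + 0.5·0.2491; P(plant 1) ≈ 0.1403, P(plant 2) ≈ 0.4488, P(plant 3) ≈ 0.4109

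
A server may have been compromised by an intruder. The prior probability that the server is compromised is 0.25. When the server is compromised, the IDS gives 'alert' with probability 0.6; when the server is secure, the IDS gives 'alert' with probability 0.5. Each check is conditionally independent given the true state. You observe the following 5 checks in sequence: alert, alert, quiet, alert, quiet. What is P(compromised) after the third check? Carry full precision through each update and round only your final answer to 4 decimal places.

After 'alert': P(compromised) = 0.6·0.2500 / (0.6·0.2500 + 0.5·0.7500) ≈ 0.2857
After 'alert': P(compromised) = 0.6·0.2857 / (0.6·0.2857 + 0.5·0.7143) ≈ 0.3243
After 'quiet': P(compromised) = 0.4·0.3243 / (0.4·0.3243 + 0.5·0.6757) ≈ 0.2775

0.2775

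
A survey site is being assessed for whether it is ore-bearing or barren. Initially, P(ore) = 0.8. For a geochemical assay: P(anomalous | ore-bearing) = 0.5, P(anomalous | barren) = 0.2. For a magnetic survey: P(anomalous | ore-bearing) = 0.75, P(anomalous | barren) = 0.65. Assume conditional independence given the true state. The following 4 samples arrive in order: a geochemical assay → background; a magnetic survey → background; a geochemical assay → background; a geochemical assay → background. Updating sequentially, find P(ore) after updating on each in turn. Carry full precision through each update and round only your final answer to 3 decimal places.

After a geochemical assay='background': P(ore) = 0.5·0.8000 / (0.5·0.8000 + 0.8·0.2000) ≈ 0.7143
After a magnetic survey='background': P(ore) = 0.25·0.7143 / (0.25·0.7143 + 0.35·0.2857) ≈ 0.6410
After a geochemical assay='background': P(ore) = 0.5·0.6410 / (0.5·0.6410 + 0.8·0.3590) ≈ 0.5274
After a geochemical assay='background': P(ore) = 0.5·0.5274 / (0.5·0.5274 + 0.8·0.4726) ≈ 0.4109

0.411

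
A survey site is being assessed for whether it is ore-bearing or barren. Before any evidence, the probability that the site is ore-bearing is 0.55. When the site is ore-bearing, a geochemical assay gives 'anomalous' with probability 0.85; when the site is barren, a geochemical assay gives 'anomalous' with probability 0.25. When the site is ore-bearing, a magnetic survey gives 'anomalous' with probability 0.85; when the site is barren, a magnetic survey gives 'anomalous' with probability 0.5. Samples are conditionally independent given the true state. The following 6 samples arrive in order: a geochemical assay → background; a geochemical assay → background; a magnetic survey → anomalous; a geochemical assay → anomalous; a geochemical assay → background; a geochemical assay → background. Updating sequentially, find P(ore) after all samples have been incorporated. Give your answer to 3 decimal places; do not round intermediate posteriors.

0.011

Apply Bayes' rule sequentially, carrying P(ore) forward.
After a geochemical assay='background': P(ore) = 0.15·0.5500 / (0.15·0.5500 + 0.75·0.4500) ≈ 0.1964
After a geochemical assay='background': P(ore) = 0.15·0.1964 / (0.15·0.1964 + 0.75·0.8036) ≈ 0.0466
After a magnetic survey='anomalous': P(ore) = 0.85·0.0466 / (0.85·0.0466 + 0.5·0.9534) ≈ 0.0767
After a geochemical assay='anomalous': P(ore) = 0.85·0.0767 / (0.85·0.0767 + 0.25·0.9233) ≈ 0.2203
After a geochemical assay='background': P(ore) = 0.15·0.2203 / (0.15·0.2203 + 0.75·0.7797) ≈ 0.0535
After a geochemical assay='background': P(ore) = 0.15·0.0535 / (0.15·0.0535 + 0.75·0.9465) ≈ 0.0112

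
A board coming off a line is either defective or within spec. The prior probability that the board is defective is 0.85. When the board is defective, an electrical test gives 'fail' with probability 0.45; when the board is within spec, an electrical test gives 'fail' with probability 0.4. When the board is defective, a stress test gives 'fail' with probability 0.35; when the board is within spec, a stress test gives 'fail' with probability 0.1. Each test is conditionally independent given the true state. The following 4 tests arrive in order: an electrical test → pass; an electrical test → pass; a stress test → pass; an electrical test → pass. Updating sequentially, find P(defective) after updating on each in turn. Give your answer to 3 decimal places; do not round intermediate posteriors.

Apply Bayes' rule sequentially, carrying P(defective) forward.
After an electrical test='pass': P(defective) = 0.55·0.8500 / (0.55·0.8500 + 0.6·0.1500) ≈ 0.8386
After an electrical test='pass': P(defective) = 0.55·0.8386 / (0.55·0.8386 + 0.6·0.1614) ≈ 0.8264
After a stress test='pass': P(defective) = 0.65·0.8264 / (0.65·0.8264 + 0.9·0.1736) ≈ 0.7747
After an electrical test='pass': P(defective) = 0.55·0.7747 / (0.55·0.7747 + 0.6·0.2253) ≈ 0.7592

0.759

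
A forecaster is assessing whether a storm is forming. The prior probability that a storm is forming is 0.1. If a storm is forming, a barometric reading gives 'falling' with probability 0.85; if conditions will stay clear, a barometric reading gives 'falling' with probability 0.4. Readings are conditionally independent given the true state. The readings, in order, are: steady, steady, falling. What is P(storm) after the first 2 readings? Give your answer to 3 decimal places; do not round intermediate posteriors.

0.007

Each posterior becomes the prior for the next update.
After 'steady': P(storm) = 0.15·0.1000 / (0.15·0.1000 + 0.6·0.9000) ≈ 0.0270
After 'steady': P(storm) = 0.15·0.0270 / (0.15·0.0270 + 0.6·0.9730) ≈ 0.0069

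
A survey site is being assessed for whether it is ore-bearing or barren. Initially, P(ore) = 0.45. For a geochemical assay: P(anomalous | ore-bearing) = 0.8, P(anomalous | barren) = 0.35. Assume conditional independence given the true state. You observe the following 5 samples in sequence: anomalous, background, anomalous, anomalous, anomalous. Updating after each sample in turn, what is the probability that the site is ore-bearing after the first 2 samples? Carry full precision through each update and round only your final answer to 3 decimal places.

0.365

After 'anomalous': P(ore) = 0.8·0.4500 / (0.8·0.4500 + 0.35·0.5500) ≈ 0.6516
After 'background': P(ore) = 0.2·0.6516 / (0.2·0.6516 + 0.65·0.3484) ≈ 0.3653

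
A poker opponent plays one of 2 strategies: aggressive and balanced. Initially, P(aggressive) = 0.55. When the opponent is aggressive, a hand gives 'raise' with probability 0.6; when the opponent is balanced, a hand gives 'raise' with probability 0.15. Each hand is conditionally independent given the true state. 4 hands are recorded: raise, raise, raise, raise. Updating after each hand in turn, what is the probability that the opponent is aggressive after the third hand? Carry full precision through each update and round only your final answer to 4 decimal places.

Apply Bayes' rule sequentially, carrying P(aggressive) forward.
After 'raise': P(aggressive) = 0.6·0.5500 / (0.6·0.5500 + 0.15·0.4500) ≈ 0.8302
After 'raise': P(aggressive) = 0.6·0.8302 / (0.6·0.8302 + 0.15·0.1698) ≈ 0.9514
After 'raise': P(aggressive) = 0.6·0.9514 / (0.6·0.9514 + 0.15·0.0486) ≈ 0.9874

0.9874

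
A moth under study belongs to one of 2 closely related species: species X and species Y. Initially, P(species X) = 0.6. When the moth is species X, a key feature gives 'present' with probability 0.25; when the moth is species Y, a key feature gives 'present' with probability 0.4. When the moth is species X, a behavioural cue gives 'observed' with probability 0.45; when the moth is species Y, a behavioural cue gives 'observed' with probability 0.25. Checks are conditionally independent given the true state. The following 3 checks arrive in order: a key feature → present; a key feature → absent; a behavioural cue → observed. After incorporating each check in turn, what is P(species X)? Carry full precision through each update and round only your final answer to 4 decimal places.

Each posterior becomes the prior for the next update.
After a key feature='present': P(species X) = 0.25·0.6000 / (0.25·0.6000 + 0.4·0.4000) ≈ 0.4839
After a key feature='absent': P(species X) = 0.75·0.4839 / (0.75·0.4839 + 0.6·0.5161) ≈ 0.5396
After a behavioural cue='observed': P(species X) = 0.45·0.5396 / (0.45·0.5396 + 0.25·0.4604) ≈ 0.6784

0.6784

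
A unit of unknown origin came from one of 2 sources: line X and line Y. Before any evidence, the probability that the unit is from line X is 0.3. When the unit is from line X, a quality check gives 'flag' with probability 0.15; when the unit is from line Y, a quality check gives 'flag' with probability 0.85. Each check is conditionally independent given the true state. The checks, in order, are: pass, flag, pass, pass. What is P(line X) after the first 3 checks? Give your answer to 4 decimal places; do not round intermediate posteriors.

0.7083

After 'pass': P(line X) = 0.85·0.3000 / (0.85·0.3000 + 0.15·0.7000) ≈ 0.7083
After 'flag': P(line X) = 0.15·0.7083 / (0.15·0.7083 + 0.85·0.2917) ≈ 0.3000
After 'pass': P(line X) = 0.85·0.3000 / (0.85·0.3000 + 0.15·0.7000) ≈ 0.7083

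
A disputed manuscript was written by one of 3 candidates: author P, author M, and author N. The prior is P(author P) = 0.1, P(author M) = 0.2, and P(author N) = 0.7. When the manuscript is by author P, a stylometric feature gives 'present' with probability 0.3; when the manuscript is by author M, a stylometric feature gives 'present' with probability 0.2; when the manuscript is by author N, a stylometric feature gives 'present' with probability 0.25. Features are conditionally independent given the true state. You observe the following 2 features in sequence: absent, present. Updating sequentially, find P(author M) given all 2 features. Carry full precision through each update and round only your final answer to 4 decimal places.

0.1737

Each posterior becomes the prior for the next update.
After 'absent': normaliser = 0.7·0.1000 + 0.8·0.2000 + 0.75·0.7000; P(author P) ≈ 0.0927, P(author M) ≈ 0.2119, P(author N) ≈ 0.6954
After 'present': normaliser = 0.3·0.0927 + 0.2·0.2119 + 0.25·0.6954; P(author P) ≈ 0.1140, P(author M) ≈ 0.1737, P(author N) ≈ 0.7123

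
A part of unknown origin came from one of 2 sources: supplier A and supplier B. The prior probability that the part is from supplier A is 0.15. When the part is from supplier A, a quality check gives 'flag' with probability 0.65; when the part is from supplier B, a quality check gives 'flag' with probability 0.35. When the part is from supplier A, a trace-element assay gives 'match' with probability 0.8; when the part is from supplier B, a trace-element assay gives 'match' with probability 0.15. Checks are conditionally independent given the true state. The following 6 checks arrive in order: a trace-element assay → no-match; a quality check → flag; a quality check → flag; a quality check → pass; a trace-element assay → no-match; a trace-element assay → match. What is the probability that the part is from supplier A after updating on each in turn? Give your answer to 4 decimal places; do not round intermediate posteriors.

Apply Bayes' rule sequentially, carrying P(supplier A) forward.
After a trace-element assay='no-match': P(supplier A) = 0.2·0.1500 / (0.2·0.1500 + 0.85·0.8500) ≈ 0.0399
After a quality check='flag': P(supplier A) = 0.65·0.0399 / (0.65·0.0399 + 0.35·0.9601) ≈ 0.0716
After a quality check='flag': P(supplier A) = 0.65·0.0716 / (0.65·0.0716 + 0.35·0.9284) ≈ 0.1253
After a quality check='pass': P(supplier A) = 0.35·0.1253 / (0.35·0.1253 + 0.65·0.8747) ≈ 0.0716
After a trace-element assay='no-match': P(supplier A) = 0.2·0.0716 / (0.2·0.0716 + 0.85·0.9284) ≈ 0.0178
After a trace-element assay='match': P(supplier A) = 0.8·0.0178 / (0.8·0.0178 + 0.15·0.9822) ≈ 0.0882

0.0882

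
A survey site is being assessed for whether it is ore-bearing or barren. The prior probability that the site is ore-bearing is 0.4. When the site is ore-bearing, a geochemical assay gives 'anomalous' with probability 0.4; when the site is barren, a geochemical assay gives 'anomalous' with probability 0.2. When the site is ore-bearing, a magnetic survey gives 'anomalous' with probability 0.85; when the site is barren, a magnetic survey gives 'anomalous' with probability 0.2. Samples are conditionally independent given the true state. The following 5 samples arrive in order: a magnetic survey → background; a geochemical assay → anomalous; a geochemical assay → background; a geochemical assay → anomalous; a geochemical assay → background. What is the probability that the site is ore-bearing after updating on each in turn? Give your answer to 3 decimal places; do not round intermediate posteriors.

After a magnetic survey='background': P(ore) = 0.15·0.4000 / (0.15·0.4000 + 0.8·0.6000) ≈ 0.1111
After a geochemical assay='anomalous': P(ore) = 0.4·0.1111 / (0.4·0.1111 + 0.2·0.8889) ≈ 0.2000
After a geochemical assay='background': P(ore) = 0.6·0.2000 / (0.6·0.2000 + 0.8·0.8000) ≈ 0.1579
After a geochemical assay='anomalous': P(ore) = 0.4·0.1579 / (0.4·0.1579 + 0.2·0.8421) ≈ 0.2727
After a geochemical assay='background': P(ore) = 0.6·0.2727 / (0.6·0.2727 + 0.8·0.7273) ≈ 0.2195

0.220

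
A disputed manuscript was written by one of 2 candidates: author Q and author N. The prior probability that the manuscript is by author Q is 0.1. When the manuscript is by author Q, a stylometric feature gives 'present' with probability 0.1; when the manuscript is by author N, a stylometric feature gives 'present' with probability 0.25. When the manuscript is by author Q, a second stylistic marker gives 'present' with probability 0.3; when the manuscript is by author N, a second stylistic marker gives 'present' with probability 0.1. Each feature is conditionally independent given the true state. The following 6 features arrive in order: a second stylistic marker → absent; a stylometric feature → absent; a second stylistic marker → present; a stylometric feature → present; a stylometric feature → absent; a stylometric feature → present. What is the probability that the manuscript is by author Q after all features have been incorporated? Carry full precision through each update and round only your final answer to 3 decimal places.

0.056

After a second stylistic marker='absent': P(author Q) = 0.7·0.1000 / (0.7·0.1000 + 0.9·0.9000) ≈ 0.0795
After a stylometric feature='absent': P(author Q) = 0.9·0.0795 / (0.9·0.0795 + 0.75·0.9205) ≈ 0.0940
After a second stylistic marker='present': P(author Q) = 0.3·0.0940 / (0.3·0.0940 + 0.1·0.9060) ≈ 0.2373
After a stylometric feature='present': P(author Q) = 0.1·0.2373 / (0.1·0.2373 + 0.25·0.7627) ≈ 0.1107
After a stylometric feature='absent': P(author Q) = 0.9·0.1107 / (0.9·0.1107 + 0.75·0.8893) ≈ 0.1299
After a stylometric feature='present': P(author Q) = 0.1·0.1299 / (0.1·0.1299 + 0.25·0.8701) ≈ 0.0564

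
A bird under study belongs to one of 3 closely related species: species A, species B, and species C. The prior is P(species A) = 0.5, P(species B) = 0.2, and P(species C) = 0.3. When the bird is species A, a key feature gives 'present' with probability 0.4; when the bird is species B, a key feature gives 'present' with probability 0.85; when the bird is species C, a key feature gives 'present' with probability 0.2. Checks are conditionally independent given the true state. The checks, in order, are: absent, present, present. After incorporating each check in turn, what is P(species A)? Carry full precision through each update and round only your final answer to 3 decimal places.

After 'absent': normaliser = 0.6·0.5000 + 0.15·0.2000 + 0.8·0.3000; P(species A) ≈ 0.5263, P(species B) ≈ 0.0526, P(species C) ≈ 0.4211
After 'present': normaliser = 0.4·0.5263 + 0.85·0.0526 + 0.2·0.4211; P(species A) ≈ 0.6202, P(species B) ≈ 0.1318, P(species C) ≈ 0.2481
After 'present': normaliser = 0.4·0.6202 + 0.85·0.1318 + 0.2·0.2481; P(species A) ≈ 0.6055, P(species B) ≈ 0.2734, P(species C) ≈ 0.1211

0.605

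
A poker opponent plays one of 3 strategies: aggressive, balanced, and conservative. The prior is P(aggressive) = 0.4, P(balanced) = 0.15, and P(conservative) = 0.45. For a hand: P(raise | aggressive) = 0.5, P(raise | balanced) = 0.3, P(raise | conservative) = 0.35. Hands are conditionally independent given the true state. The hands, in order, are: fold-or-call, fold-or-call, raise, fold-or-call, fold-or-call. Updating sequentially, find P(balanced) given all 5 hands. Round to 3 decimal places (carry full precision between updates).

0.210

After 'fold-or-call': normaliser = 0.5·0.4000 + 0.7·0.1500 + 0.65·0.4500; P(aggressive) ≈ 0.3347, P(balanced) ≈ 0.1757, P(conservative) ≈ 0.4895
After 'fold-or-call': normaliser = 0.5·0.3347 + 0.7·0.1757 + 0.65·0.4895; P(aggressive) ≈ 0.2750, P(balanced) ≈ 0.2021, P(conservative) ≈ 0.5229
After 'raise': normaliser = 0.5·0.2750 + 0.3·0.2021 + 0.35·0.5229; P(aggressive) ≈ 0.3608, P(balanced) ≈ 0.1591, P(conservative) ≈ 0.4801
After 'fold-or-call': normaliser = 0.5·0.3608 + 0.7·0.1591 + 0.65·0.4801; P(aggressive) ≈ 0.2987, P(balanced) ≈ 0.1844, P(conservative) ≈ 0.5168
After 'fold-or-call': normaliser = 0.5·0.2987 + 0.7·0.1844 + 0.65·0.5168; P(aggressive) ≈ 0.2431, P(balanced) ≈ 0.2101, P(conservative) ≈ 0.5468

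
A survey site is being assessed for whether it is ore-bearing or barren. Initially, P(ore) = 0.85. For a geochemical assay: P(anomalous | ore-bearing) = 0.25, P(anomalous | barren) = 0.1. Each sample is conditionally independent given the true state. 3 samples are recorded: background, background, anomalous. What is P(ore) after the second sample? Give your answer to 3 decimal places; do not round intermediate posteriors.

0.797

After 'background': P(ore) = 0.75·0.8500 / (0.75·0.8500 + 0.9·0.1500) ≈ 0.8252
After 'background': P(ore) = 0.75·0.8252 / (0.75·0.8252 + 0.9·0.1748) ≈ 0.7974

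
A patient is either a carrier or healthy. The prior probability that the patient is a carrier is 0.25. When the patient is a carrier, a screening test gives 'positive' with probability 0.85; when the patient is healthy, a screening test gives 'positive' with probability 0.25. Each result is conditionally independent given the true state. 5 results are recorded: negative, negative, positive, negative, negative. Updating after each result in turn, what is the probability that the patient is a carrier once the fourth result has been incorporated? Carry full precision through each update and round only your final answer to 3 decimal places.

Each posterior becomes the prior for the next update.
After 'negative': P(carrier) = 0.15·0.2500 / (0.15·0.2500 + 0.75·0.7500) ≈ 0.0625
After 'negative': P(carrier) = 0.15·0.0625 / (0.15·0.0625 + 0.75·0.9375) ≈ 0.0132
After 'positive': P(carrier) = 0.85·0.0132 / (0.85·0.0132 + 0.25·0.9868) ≈ 0.0434
After 'negative': P(carrier) = 0.15·0.0434 / (0.15·0.0434 + 0.75·0.9566) ≈ 0.0090

0.009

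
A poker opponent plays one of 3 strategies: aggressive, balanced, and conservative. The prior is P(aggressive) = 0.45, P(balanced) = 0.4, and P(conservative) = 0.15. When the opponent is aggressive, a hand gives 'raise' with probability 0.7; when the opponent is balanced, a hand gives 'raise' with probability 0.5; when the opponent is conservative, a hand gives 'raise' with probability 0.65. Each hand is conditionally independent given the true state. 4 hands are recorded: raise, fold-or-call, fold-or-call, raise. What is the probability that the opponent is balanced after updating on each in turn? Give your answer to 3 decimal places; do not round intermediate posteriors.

0.475

After 'raise': normaliser = 0.7·0.4500 + 0.5·0.4000 + 0.65·0.1500; P(aggressive) ≈ 0.5143, P(balanced) ≈ 0.3265, P(conservative) ≈ 0.1592
After 'fold-or-call': normaliser = 0.3·0.5143 + 0.5·0.3265 + 0.35·0.1592; P(aggressive) ≈ 0.4133, P(balanced) ≈ 0.4374, P(conservative) ≈ 0.1493
After 'fold-or-call': normaliser = 0.3·0.4133 + 0.5·0.4374 + 0.35·0.1493; P(aggressive) ≈ 0.3140, P(balanced) ≈ 0.5537, P(conservative) ≈ 0.1323
After 'raise': normaliser = 0.7·0.3140 + 0.5·0.5537 + 0.65·0.1323; P(aggressive) ≈ 0.3772, P(balanced) ≈ 0.4752, P(conservative) ≈ 0.1476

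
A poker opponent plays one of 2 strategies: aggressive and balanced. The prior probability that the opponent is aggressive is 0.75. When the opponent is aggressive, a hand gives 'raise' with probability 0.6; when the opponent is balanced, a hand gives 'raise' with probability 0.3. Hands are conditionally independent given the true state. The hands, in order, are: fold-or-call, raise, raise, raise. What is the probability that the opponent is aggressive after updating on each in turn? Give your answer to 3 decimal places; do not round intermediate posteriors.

0.932

After 'fold-or-call': P(aggressive) = 0.4·0.7500 / (0.4·0.7500 + 0.7·0.2500) ≈ 0.6316
After 'raise': P(aggressive) = 0.6·0.6316 / (0.6·0.6316 + 0.3·0.3684) ≈ 0.7742
After 'raise': P(aggressive) = 0.6·0.7742 / (0.6·0.7742 + 0.3·0.2258) ≈ 0.8727
After 'raise': P(aggressive) = 0.6·0.8727 / (0.6·0.8727 + 0.3·0.1273) ≈ 0.9320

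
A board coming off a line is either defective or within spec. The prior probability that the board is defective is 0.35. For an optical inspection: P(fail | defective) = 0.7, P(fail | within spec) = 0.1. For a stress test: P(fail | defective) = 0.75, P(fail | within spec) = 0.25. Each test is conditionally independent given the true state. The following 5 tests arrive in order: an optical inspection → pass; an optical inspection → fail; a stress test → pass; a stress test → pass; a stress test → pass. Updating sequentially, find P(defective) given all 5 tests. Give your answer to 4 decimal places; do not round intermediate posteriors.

After an optical inspection='pass': P(defective) = 0.3·0.3500 / (0.3·0.3500 + 0.9·0.6500) ≈ 0.1522
After an optical inspection='fail': P(defective) = 0.7·0.1522 / (0.7·0.1522 + 0.1·0.8478) ≈ 0.5568
After a stress test='pass': P(defective) = 0.25·0.5568 / (0.25·0.5568 + 0.75·0.4432) ≈ 0.2952
After a stress test='pass': P(defective) = 0.25·0.2952 / (0.25·0.2952 + 0.75·0.7048) ≈ 0.1225
After a stress test='pass': P(defective) = 0.25·0.1225 / (0.25·0.1225 + 0.75·0.8775) ≈ 0.0445

0.0445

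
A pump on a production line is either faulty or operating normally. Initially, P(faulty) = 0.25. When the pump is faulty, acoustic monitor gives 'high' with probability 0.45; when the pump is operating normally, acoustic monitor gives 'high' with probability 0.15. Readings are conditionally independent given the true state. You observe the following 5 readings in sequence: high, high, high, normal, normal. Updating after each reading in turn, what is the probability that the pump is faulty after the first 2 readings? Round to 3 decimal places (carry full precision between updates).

0.750

Each posterior becomes the prior for the next update.
After 'high': P(faulty) = 0.45·0.2500 / (0.45·0.2500 + 0.15·0.7500) ≈ 0.5000
After 'high': P(faulty) = 0.45·0.5000 / (0.45·0.5000 + 0.15·0.5000) ≈ 0.7500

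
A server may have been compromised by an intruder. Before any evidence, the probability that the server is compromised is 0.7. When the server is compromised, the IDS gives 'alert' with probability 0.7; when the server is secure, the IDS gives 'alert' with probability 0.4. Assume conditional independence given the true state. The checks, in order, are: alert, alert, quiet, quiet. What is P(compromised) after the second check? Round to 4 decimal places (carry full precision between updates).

After 'alert': P(compromised) = 0.7·0.7000 / (0.7·0.7000 + 0.4·0.3000) ≈ 0.8033
After 'alert': P(compromised) = 0.7·0.8033 / (0.7·0.8033 + 0.4·0.1967) ≈ 0.8772

0.8772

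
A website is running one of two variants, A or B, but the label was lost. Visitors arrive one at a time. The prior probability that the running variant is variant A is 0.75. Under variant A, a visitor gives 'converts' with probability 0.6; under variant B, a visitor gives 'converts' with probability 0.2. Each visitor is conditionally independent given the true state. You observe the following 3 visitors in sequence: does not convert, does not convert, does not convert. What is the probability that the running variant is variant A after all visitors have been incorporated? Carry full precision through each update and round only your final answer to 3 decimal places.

Each posterior becomes the prior for the next update.
After 'does not convert': P(A) = 0.4·0.7500 / (0.4·0.7500 + 0.8·0.2500) ≈ 0.6000
After 'does not convert': P(A) = 0.4·0.6000 / (0.4·0.6000 + 0.8·0.4000) ≈ 0.4286
After 'does not convert': P(A) = 0.4·0.4286 / (0.4·0.4286 + 0.8·0.5714) ≈ 0.2727

0.273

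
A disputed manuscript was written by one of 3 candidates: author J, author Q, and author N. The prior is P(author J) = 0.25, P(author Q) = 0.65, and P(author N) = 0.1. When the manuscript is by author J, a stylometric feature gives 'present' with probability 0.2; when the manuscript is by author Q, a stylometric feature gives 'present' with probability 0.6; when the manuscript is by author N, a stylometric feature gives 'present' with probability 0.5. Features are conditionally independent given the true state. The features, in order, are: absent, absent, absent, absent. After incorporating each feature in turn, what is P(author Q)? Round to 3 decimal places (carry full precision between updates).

0.133

After 'absent': normaliser = 0.8·0.2500 + 0.4·0.6500 + 0.5·0.1000; P(author J) ≈ 0.3922, P(author Q) ≈ 0.5098, P(author N) ≈ 0.0980
After 'absent': normaliser = 0.8·0.3922 + 0.4·0.5098 + 0.5·0.0980; P(author J) ≈ 0.5536, P(author Q) ≈ 0.3599, P(author N) ≈ 0.0865
After 'absent': normaliser = 0.8·0.5536 + 0.4·0.3599 + 0.5·0.0865; P(author J) ≈ 0.7029, P(author Q) ≈ 0.2284, P(author N) ≈ 0.0686
After 'absent': normaliser = 0.8·0.7029 + 0.4·0.2284 + 0.5·0.0686; P(author J) ≈ 0.8173, P(author Q) ≈ 0.1328, P(author N) ≈ 0.0499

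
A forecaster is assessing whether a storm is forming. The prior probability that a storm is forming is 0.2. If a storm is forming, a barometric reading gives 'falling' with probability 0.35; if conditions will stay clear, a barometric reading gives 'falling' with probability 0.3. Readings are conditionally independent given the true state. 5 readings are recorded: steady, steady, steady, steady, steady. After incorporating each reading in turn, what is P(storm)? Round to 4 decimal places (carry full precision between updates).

After 'steady': P(storm) = 0.65·0.2000 / (0.65·0.2000 + 0.7·0.8000) ≈ 0.1884
After 'steady': P(storm) = 0.65·0.1884 / (0.65·0.1884 + 0.7·0.8116) ≈ 0.1773
After 'steady': P(storm) = 0.65·0.1773 / (0.65·0.1773 + 0.7·0.8227) ≈ 0.1668
After 'steady': P(storm) = 0.65·0.1668 / (0.65·0.1668 + 0.7·0.8332) ≈ 0.1567
After 'steady': P(storm) = 0.65·0.1567 / (0.65·0.1567 + 0.7·0.8433) ≈ 0.1472

0.1472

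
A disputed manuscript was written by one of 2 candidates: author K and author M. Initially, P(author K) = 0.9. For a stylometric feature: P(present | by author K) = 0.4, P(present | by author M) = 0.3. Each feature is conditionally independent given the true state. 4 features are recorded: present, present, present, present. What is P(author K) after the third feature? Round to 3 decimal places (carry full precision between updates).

0.955

After 'present': P(author K) = 0.4·0.9000 / (0.4·0.9000 + 0.3·0.1000) ≈ 0.9231
After 'present': P(author K) = 0.4·0.9231 / (0.4·0.9231 + 0.3·0.0769) ≈ 0.9412
After 'present': P(author K) = 0.4·0.9412 / (0.4·0.9412 + 0.3·0.0588) ≈ 0.9552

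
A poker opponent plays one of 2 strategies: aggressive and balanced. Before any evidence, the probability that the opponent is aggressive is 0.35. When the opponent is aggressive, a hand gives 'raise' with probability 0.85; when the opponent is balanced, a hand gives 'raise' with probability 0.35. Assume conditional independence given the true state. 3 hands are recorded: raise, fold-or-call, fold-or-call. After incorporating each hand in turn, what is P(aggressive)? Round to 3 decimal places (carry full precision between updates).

0.065

After 'raise': P(aggressive) = 0.85·0.3500 / (0.85·0.3500 + 0.35·0.6500) ≈ 0.5667
After 'fold-or-call': P(aggressive) = 0.15·0.5667 / (0.15·0.5667 + 0.65·0.4333) ≈ 0.2318
After 'fold-or-call': P(aggressive) = 0.15·0.2318 / (0.15·0.2318 + 0.65·0.7682) ≈ 0.0651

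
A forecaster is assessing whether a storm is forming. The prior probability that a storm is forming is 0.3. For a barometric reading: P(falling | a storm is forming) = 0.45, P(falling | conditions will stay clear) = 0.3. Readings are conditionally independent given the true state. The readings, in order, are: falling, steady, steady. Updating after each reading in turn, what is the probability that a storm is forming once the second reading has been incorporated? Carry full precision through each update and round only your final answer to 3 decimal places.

After 'falling': P(storm) = 0.45·0.3000 / (0.45·0.3000 + 0.3·0.7000) ≈ 0.3913
After 'steady': P(storm) = 0.55·0.3913 / (0.55·0.3913 + 0.7·0.6087) ≈ 0.3356

0.336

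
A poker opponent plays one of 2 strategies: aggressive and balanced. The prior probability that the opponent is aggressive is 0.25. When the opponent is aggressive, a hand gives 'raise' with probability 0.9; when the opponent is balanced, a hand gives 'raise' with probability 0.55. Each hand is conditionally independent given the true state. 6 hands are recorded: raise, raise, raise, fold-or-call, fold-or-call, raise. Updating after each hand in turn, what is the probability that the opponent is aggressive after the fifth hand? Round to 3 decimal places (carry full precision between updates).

0.067

After 'raise': P(aggressive) = 0.9·0.2500 / (0.9·0.2500 + 0.55·0.7500) ≈ 0.3529
After 'raise': P(aggressive) = 0.9·0.3529 / (0.9·0.3529 + 0.55·0.6471) ≈ 0.4716
After 'raise': P(aggressive) = 0.9·0.4716 / (0.9·0.4716 + 0.55·0.5284) ≈ 0.5936
After 'fold-or-call': P(aggressive) = 0.1·0.5936 / (0.1·0.5936 + 0.45·0.4064) ≈ 0.2450
After 'fold-or-call': P(aggressive) = 0.1·0.2450 / (0.1·0.2450 + 0.45·0.7550) ≈ 0.0673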